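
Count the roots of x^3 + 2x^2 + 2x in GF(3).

Write g(x) = x^3 + 2x^2 + 2x.
Evaluate at each of the 3 elements of GF(3):
g(0) = 0 → root; g(1) = 2; g(2) = 2.
Roots: {0}.

1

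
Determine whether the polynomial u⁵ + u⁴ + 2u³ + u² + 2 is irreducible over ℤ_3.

Yes

Write m(u) = u⁵ + u⁴ + 2u³ + u² + 2.
Check for roots in ℤ_3: m(0) = 2; m(1) = 1; m(2) = 1.
No roots, so no linear factors.
Monic irreducibles of degree 2 over GF(3): u² + 1, u² + u + 2, u² + 2u + 2.
None of them divide m (all give nonzero remainder).
No irreducible factor of degree ≤ 2 exists, so m is irreducible over GF(3).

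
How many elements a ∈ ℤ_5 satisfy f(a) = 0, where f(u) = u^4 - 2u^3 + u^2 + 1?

Evaluate at each of the 5 elements of ℤ_5:
f(0) = 1; f(1) = 1; f(2) = 0 → root; f(3) = 2; f(4) = 0 → root.
Roots: {2, 4}.

2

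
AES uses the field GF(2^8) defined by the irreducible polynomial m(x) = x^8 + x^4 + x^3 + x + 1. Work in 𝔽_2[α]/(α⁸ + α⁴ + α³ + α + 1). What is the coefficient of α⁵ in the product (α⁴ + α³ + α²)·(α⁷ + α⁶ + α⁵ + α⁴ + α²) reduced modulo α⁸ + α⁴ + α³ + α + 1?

0

Multiply in 𝔽_2[α]: (α⁴ + α³ + α²)·(α⁷ + α⁶ + α⁵ + α⁴ + α²) = α¹¹ + α⁹ + α⁸ + α⁵ + α⁴.
Reduce using α⁸ ≡ α⁴ + α³ + α + 1 (mod α⁸ + α⁴ + α³ + α + 1).
Reduced: α⁷ + α⁶ + α² + 1.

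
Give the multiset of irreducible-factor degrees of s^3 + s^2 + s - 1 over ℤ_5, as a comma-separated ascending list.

Write h(s) = s^3 + s^2 + s - 1.
Roots in ℤ_5: h(0) = 4; h(1) = 2; h(2) = 3; h(3) = 3; h(4) = 3.
Complete factorization: h(s) = (s^3 + s^2 + s - 1).
Factor degrees with multiplicity: 3 = 3.

3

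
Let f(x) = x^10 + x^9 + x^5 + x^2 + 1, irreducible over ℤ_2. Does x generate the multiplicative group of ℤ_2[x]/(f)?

Yes

|GF(2^10)^×| = 2^10 − 1 = 1023. Prime factorization: 1023 = 3·11·31.
f is primitive ⇔ x has order 1023 in GF(2)[x]/(f), i.e. x^(1023/q) ≠ 1 for each prime q | 1023.
x^(341) mod f = x^7 + x^4 + x^2 + x.
x^(93) mod f = x^7 + x^6 + x^4 + x^3 + 1.
x^(33) mod f = x^9 + x^7 + x^6 + x^5 + x^3 + x^2 + 1.
None equal 1, so x has full order 1023; f is primitive.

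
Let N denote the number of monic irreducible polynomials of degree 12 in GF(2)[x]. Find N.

335

By the necklace-counting formula, N_2(12) = (1/12) Σ_{d|12} μ(12/d)·2^d.
Divisors of 12: 1, 2, 3, 4, 6, 12; μ(12/d) for each: 0, 1, 0, -1, -1, 1.
Σ = 2^2 − 2^4 − 2^6 + 2^12 = 4020.
N = 4020/12 = 335.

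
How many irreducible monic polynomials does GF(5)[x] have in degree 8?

48750

x^(5^8) − x is the product of all monic irreducibles of degree dividing 8; Möbius inversion gives N = (1/8) Σ μ(8/d)·5^d.
Divisors of 8: 1, 2, 4, 8; μ(8/d) for each: 0, 0, -1, 1.
Σ = − 5^4 + 5^8 = 390000.
N = 390000/8 = 48750.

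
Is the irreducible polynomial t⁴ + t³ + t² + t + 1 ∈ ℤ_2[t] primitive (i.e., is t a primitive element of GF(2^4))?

No

Write f(t) = t⁴ + t³ + t² + t + 1.
|GF(2^4)^×| = 2^4 − 1 = 15. Prime factorization: 15 = 3·5.
f is primitive ⇔ t has order 15 in GF(2)[t]/(f), i.e. t^(15/q) ≠ 1 for each prime q | 15.
t^(5) mod f = 1
t^(3) mod f = t³.
Since t^(5) = 1, the order of t divides 5 < 15; not primitive.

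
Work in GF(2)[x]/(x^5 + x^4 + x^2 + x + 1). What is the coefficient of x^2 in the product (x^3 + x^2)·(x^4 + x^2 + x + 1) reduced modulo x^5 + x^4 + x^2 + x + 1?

Multiply in GF(2)[x]: (x^3 + x^2)·(x^4 + x^2 + x + 1) = x^7 + x^6 + x^5 + x^2.
Reduce using x^5 ≡ x^4 + x^2 + x + 1 (mod x^5 + x^4 + x^2 + x + 1).
Reduced: x^3 + x^2 + x + 1.

1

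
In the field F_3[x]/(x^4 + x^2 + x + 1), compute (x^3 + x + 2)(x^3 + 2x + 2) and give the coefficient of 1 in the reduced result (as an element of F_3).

Multiply in F_3[x]: (x^3 + x + 2)·(x^3 + 2x + 2) = x^6 + x^3 + 2x^2 + 1.
Reduce using x^4 ≡ 2x^2 + 2x + 2 (mod x^4 + x^2 + x + 1).
Reduced: 2x^2 + x + 2.

2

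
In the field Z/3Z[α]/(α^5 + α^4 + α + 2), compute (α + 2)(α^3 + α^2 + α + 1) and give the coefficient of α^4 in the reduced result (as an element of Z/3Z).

Multiply in Z/3Z[α]: (α + 2)·(α^3 + α^2 + α + 1) = α^4 + 2.
Reduced: α^4 + 2.

1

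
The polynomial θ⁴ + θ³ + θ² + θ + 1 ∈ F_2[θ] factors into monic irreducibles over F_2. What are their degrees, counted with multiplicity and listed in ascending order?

Write g(θ) = θ⁴ + θ³ + θ² + θ + 1.
Roots in F_2: g(0) = 1; g(1) = 1.
Complete factorization: g(θ) = (θ⁴ + θ³ + θ² + θ + 1).
Factor degrees with multiplicity: 4 = 4.

4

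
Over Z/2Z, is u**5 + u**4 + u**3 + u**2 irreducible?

No

Write P(u) = u**5 + u**4 + u**3 + u**2.
Check for roots in Z/2Z: P(0) = 0 → root; P(1) = 0 → root.
P(0) = 0, so (u) divides P(u); P is reducible.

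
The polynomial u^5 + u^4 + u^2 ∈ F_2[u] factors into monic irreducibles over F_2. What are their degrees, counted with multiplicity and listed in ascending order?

Write h(u) = u^5 + u^4 + u^2.
Roots in F_2: h(0) = 0 → root; h(1) = 1.
Linear factors from roots: (u).
Complete factorization: h(u) = (u)^2·(u^3 + u^2 + 1).
Factor degrees with multiplicity: 1 + 1 + 3 = 5.

1, 1, 3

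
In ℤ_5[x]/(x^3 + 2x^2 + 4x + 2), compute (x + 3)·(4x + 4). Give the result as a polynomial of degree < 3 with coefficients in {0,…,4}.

Multiply in ℤ_5[x]: (x + 3)·(4x + 4) = 4x^2 + x + 2.
Reduced: 4x^2 + x + 2.

4x^2 + x + 2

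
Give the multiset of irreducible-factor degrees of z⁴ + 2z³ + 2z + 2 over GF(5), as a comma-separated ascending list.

Write g(z) = z⁴ + 2z³ + 2z + 2.
Roots in GF(5): g(0) = 2; g(1) = 2; g(2) = 3; g(3) = 3; g(4) = 4.
Complete factorization: g(z) = (z⁴ + 2z³ + 2z + 2).
Factor degrees with multiplicity: 4 = 4.

4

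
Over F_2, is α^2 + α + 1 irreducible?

Yes

Write P(α) = α^2 + α + 1.
Check for roots in F_2: P(0) = 1; P(1) = 1.
No roots. A degree-2 polynomial over a field with no linear factor is irreducible.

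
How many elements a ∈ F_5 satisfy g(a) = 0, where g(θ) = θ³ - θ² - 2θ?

Evaluate at each of the 5 elements of F_5:
g(0) = 0 → root; g(1) = 3; g(2) = 0 → root; g(3) = 2; g(4) = 0 → root.
Roots: {0, 2, 4}.

3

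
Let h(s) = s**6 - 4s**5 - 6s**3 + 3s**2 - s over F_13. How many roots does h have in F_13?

2

Evaluate at each of the 13 elements of F_13:
h(0) = 0 → root; h(1) = 6; h(2) = 2; h(3) = 9; h(4) = 11; h(5) = 1; h(6) = 6; h(7) = 0 → root; h(8) = 4; h(9) = 9; h(10) = 8; h(11) = 7; h(12) = 2.
Roots: {0, 7}.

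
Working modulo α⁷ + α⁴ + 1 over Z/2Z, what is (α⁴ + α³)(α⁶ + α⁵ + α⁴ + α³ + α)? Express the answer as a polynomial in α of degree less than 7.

Multiply in Z/2Z[α]: (α⁴ + α³)·(α⁶ + α⁵ + α⁴ + α³ + α) = α¹⁰ + α⁶ + α⁵ + α⁴.
Reduce using α⁷ ≡ α⁴ + 1 (mod α⁷ + α⁴ + 1).
Reduced: α⁶ + α⁵ + α³ + 1.

α^6 + α^5 + α^3 + 1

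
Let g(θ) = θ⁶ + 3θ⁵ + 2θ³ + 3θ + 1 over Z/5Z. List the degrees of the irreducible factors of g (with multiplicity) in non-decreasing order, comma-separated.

Roots in Z/5Z: g(0) = 1; g(1) = 0 → root; g(2) = 3; g(3) = 2; g(4) = 4.
Linear factors from roots: (θ + 4).
Complete factorization: g(θ) = (θ + 4)^2·(θ² + 2θ + 4)·(θ² + 3θ + 4).
Factor degrees with multiplicity: 1 + 1 + 2 + 2 = 6.

1, 1, 2, 2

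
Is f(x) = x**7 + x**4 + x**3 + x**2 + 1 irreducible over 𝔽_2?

Yes

Check for roots in 𝔽_2: f(0) = 1; f(1) = 1.
No roots, so no linear factors.
Monic irreducibles of degree 2 over GF(2): x**2 + x + 1.
None of them divide f (all give nonzero remainder).
Monic irreducibles of degree 3 over GF(2): x**3 + x + 1, x**3 + x**2 + 1.
None of them divide f (all give nonzero remainder).
No irreducible factor of degree ≤ 3 exists, so f is irreducible over GF(2).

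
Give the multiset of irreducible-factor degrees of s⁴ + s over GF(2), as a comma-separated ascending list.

Write g(s) = s⁴ + s.
Roots in GF(2): g(0) = 0 → root; g(1) = 0 → root.
Linear factors from roots: (s), (s + 1).
Complete factorization: g(s) = (s)·(s + 1)·(s² + s + 1).
Factor degrees with multiplicity: 1 + 1 + 2 = 4.

1, 1, 2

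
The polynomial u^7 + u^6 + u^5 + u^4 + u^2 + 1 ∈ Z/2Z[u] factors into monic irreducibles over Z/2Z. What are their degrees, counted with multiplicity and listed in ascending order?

1, 1, 2, 3

Write h(u) = u^7 + u^6 + u^5 + u^4 + u^2 + 1.
Roots in Z/2Z: h(0) = 1; h(1) = 0 → root.
Linear factors from roots: (u + 1).
Complete factorization: h(u) = (u + 1)^2·(u^2 + u + 1)·(u^3 + u + 1).
Factor degrees with multiplicity: 1 + 1 + 2 + 3 = 7.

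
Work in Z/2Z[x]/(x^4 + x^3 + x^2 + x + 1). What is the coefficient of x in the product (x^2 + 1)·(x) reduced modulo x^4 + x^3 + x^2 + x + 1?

Multiply in Z/2Z[x]: (x^2 + 1)·(x) = x^3 + x.
Reduced: x^3 + x.

1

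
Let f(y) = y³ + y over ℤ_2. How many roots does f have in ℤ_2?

Evaluate at each of the 2 elements of ℤ_2:
f(0) = 0 → root; f(1) = 0 → root.
Roots: {0, 1}.

2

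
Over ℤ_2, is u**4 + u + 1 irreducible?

Yes

Write g(u) = u**4 + u + 1.
Check for roots in ℤ_2: g(0) = 1; g(1) = 1.
No roots, so no linear factors.
Monic irreducibles of degree 2 over GF(2): u**2 + u + 1.
None of them divide g (all give nonzero remainder).
No irreducible factor of degree ≤ 2 exists, so g is irreducible over GF(2).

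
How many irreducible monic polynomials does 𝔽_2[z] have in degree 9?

56

Gauss's count: N_{2}(9) = (1/9) Σ_{d|9} μ(9/d)·2^d.
Divisors of 9: 1, 3, 9; μ(9/d) for each: 0, -1, 1.
Σ = − 2^3 + 2^9 = 504.
N = 504/9 = 56.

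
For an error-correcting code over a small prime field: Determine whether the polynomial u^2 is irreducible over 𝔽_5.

Write P(u) = u^2.
Check for roots in 𝔽_5: P(0) = 0 → root; P(1) = 1; P(2) = 4; P(3) = 4; P(4) = 1.
P(0) = 0, so (u) divides P(u); P is reducible.

No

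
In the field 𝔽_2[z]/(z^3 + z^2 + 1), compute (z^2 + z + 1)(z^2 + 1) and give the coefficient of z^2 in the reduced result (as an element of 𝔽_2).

0

Multiply in 𝔽_2[z]: (z^2 + z + 1)·(z^2 + 1) = z^4 + z^3 + z + 1.
Reduce using z^3 ≡ z^2 + 1 (mod z^3 + z^2 + 1).
Reduced: 1.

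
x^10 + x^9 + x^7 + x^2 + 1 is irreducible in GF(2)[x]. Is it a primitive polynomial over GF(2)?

Write f(x) = x^10 + x^9 + x^7 + x^2 + 1.
|GF(2^10)^×| = 2^10 − 1 = 1023. Prime factorization: 1023 = 3·11·31.
f is primitive ⇔ x has order 1023 in GF(2)[x]/(f), i.e. x^(1023/q) ≠ 1 for each prime q | 1023.
x^(341) mod f = x^8 + x^5.
x^(93) mod f = 1
x^(33) mod f = x^9 + 1.
Since x^(93) = 1, the order of x divides 93 < 1023; not primitive.

No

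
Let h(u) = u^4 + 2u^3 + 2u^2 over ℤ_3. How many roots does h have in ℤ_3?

1

Evaluate at each of the 3 elements of ℤ_3:
h(0) = 0 → root; h(1) = 2; h(2) = 1.
Roots: {0}.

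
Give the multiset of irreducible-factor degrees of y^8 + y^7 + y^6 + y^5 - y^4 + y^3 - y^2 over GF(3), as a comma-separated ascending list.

1, 1, 1, 1, 2, 2

Write g(y) = y^8 + y^7 + y^6 + y^5 - y^4 + y^3 - y^2.
Roots in GF(3): g(0) = 0 → root; g(1) = 0 → root; g(2) = 0 → root.
Linear factors from roots: (y), (y - 1), (y + 1).
Complete factorization: g(y) = (y + 1)·(y - 1)·(y)^2·(y^2 - y - 1)^2.
Factor degrees with multiplicity: 1 + 1 + 1 + 1 + 2 + 2 = 8.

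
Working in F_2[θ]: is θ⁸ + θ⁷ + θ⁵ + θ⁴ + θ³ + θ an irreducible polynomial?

No

Write m(θ) = θ⁸ + θ⁷ + θ⁵ + θ⁴ + θ³ + θ.
Check for roots in F_2: m(0) = 0 → root; m(1) = 0 → root.
m(0) = 0, so (θ) divides m(θ); m is reducible.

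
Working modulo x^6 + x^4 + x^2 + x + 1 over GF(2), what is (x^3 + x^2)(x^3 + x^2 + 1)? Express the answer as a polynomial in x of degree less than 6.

Multiply in GF(2)[x]: (x^3 + x^2)·(x^3 + x^2 + 1) = x^6 + x^4 + x^3 + x^2.
Reduce using x^6 ≡ x^4 + x^2 + x + 1 (mod x^6 + x^4 + x^2 + x + 1).
Reduced: x^3 + x + 1.

x^3 + x + 1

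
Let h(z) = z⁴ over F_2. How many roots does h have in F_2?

1

Evaluate at each of the 2 elements of F_2:
h(0) = 0 → root; h(1) = 1.
Roots: {0}.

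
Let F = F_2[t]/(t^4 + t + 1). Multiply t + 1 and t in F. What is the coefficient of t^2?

1

Multiply in F_2[t]: (t + 1)·(t) = t^2 + t.
Reduced: t^2 + t.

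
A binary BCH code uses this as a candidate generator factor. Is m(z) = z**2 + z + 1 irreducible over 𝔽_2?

Check for roots in 𝔽_2: m(0) = 1; m(1) = 1.
No roots. A degree-2 polynomial over a field with no linear factor is irreducible.

Yes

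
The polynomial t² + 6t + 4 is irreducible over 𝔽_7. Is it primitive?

No

Write f(t) = t² + 6t + 4.
|GF(7^2)^×| = 7^2 − 1 = 48. Prime factorization: 48 = 2^4·3.
f is primitive ⇔ t has order 48 in GF(7)[t]/(f), i.e. t^(48/q) ≠ 1 for each prime q | 48.
t^(24) mod f = 1
t^(16) mod f = 2.
Since t^(24) = 1, the order of t divides 24 < 48; not primitive.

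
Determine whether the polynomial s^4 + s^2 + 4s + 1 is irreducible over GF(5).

Write g(s) = s^4 + s^2 + 4s + 1.
Check for roots in GF(5): g(0) = 1; g(1) = 2; g(2) = 4; g(3) = 3; g(4) = 4.
No roots, so no linear factors.
Degree-2 irreducible divisors: test the 10 monic irreducibles of degree 2 over GF(5).
None of them divide g (all give nonzero remainder).
No irreducible factor of degree ≤ 2 exists, so g is irreducible over GF(5).

Yes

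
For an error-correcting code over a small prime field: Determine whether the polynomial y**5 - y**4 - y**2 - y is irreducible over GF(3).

No

Write f(y) = y**5 - y**4 - y**2 - y.
Check for roots in GF(3): f(0) = 0 → root; f(1) = 1; f(2) = 1.
f(0) = 0, so (y) divides f(y); f is reducible.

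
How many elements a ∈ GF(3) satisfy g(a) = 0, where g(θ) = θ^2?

Evaluate at each of the 3 elements of GF(3):
g(0) = 0 → root; g(1) = 1; g(2) = 1.
Roots: {0}.

1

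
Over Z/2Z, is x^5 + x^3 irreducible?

Write h(x) = x^5 + x^3.
Check for roots in Z/2Z: h(0) = 0 → root; h(1) = 0 → root.
h(0) = 0, so (x) divides h(x); h is reducible.

No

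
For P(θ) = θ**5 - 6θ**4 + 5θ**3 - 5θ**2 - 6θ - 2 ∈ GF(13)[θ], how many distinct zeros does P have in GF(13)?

3

Evaluate at each of the 13 elements of GF(13):
P(0) = 11; P(1) = 0 → root; P(2) = 7; P(3) = 9; P(4) = 1; P(5) = 12; P(6) = 4; P(7) = 5; P(8) = 8; P(9) = 0 → root; P(10) = 4; P(11) = 4; P(12) = 0 → root.
Roots: {1, 9, 12}.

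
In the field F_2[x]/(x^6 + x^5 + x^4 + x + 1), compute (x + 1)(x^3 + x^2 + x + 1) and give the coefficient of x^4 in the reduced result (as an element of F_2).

Multiply in F_2[x]: (x + 1)·(x^3 + x^2 + x + 1) = x^4 + 1.
Reduced: x^4 + 1.

1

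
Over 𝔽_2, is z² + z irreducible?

Write P(z) = z² + z.
Check for roots in 𝔽_2: P(0) = 0 → root; P(1) = 0 → root.
P(0) = 0, so (z) divides P(z); P is reducible.

No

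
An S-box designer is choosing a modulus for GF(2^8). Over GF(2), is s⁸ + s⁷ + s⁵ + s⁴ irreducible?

Write P(s) = s⁸ + s⁷ + s⁵ + s⁴.
Check for roots in GF(2): P(0) = 0 → root; P(1) = 0 → root.
P(0) = 0, so (s) divides P(s); P is reducible.

No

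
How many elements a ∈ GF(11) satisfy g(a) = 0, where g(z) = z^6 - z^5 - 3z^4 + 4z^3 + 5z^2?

5

Evaluate at each of the 11 elements of GF(11):
g(0) = 0 → root; g(1) = 6; g(2) = 3; g(3) = 0 → root; g(4) = 0 → root; g(5) = 8; g(6) = 0 → root; g(7) = 7; g(8) = 6; g(9) = 3; g(10) = 0 → root.
Roots: {0, 3, 4, 6, 10}.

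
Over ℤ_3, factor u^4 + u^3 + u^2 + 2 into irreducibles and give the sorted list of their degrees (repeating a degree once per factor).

Write f(u) = u^4 + u^3 + u^2 + 2.
Roots in ℤ_3: f(0) = 2; f(1) = 2; f(2) = 0 → root.
Linear factors from roots: (u + 1).
Complete factorization: f(u) = (u + 1)^2·(u^2 + 2u + 2).
Factor degrees with multiplicity: 1 + 1 + 2 = 4.

1, 1, 2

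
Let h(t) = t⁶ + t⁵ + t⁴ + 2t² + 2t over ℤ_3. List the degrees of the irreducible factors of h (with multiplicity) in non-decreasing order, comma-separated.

1, 2, 3

Roots in ℤ_3: h(0) = 0 → root; h(1) = 1; h(2) = 1.
Linear factors from roots: (t).
Complete factorization: h(t) = (t)·(t² + t + 2)·(t³ + 2t + 1).
Factor degrees with multiplicity: 1 + 2 + 3 = 6.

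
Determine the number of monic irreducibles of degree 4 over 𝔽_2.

By the necklace-counting formula, N_2(4) = (1/4) Σ_{d|4} μ(4/d)·2^d.
Divisors of 4: 1, 2, 4; μ(4/d) for each: 0, -1, 1.
Σ = − 2^2 + 2^4 = 12.
N = 12/4 = 3.

3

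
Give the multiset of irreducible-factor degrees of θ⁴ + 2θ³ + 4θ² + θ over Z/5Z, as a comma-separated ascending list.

1, 1, 2

Write h(θ) = θ⁴ + 2θ³ + 4θ² + θ.
Roots in Z/5Z: h(0) = 0 → root; h(1) = 3; h(2) = 0 → root; h(3) = 4; h(4) = 2.
Linear factors from roots: (θ), (θ + 3).
Complete factorization: h(θ) = (θ)·(θ + 3)·(θ² + 4θ + 2).
Factor degrees with multiplicity: 1 + 1 + 2 = 4.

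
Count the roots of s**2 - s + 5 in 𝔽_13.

Write f(s) = s**2 - s + 5.
Evaluate at each of the 13 elements of 𝔽_13:
f(0) = 5; f(1) = 5; f(2) = 7; f(3) = 11; f(4) = 4; f(5) = 12; f(6) = 9; f(7) = 8; f(8) = 9; f(9) = 12; f(10) = 4; f(11) = 11; f(12) = 7.
No element is a root.

0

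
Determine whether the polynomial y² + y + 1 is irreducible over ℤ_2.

Write P(y) = y² + y + 1.
Check for roots in ℤ_2: P(0) = 1; P(1) = 1.
No roots. A degree-2 polynomial over a field with no linear factor is irreducible.

Yes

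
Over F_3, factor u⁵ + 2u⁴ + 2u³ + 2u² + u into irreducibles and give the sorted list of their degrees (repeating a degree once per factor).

1, 1, 1, 2

Write g(u) = u⁵ + 2u⁴ + 2u³ + 2u² + u.
Roots in F_3: g(0) = 0 → root; g(1) = 2; g(2) = 0 → root.
Linear factors from roots: (u), (u + 1).
Complete factorization: g(u) = (u)·(u + 1)^2·(u² + 1).
Factor degrees with multiplicity: 1 + 1 + 1 + 2 = 5.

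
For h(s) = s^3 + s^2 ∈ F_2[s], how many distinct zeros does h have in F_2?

Evaluate at each of the 2 elements of F_2:
h(0) = 0 → root; h(1) = 0 → root.
Roots: {0, 1}.

2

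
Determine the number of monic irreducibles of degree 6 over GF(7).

19544

x^(7^6) − x is the product of all monic irreducibles of degree dividing 6; Möbius inversion gives N = (1/6) Σ μ(6/d)·7^d.
Divisors of 6: 1, 2, 3, 6; μ(6/d) for each: 1, -1, -1, 1.
Σ = 7^1 − 7^2 − 7^3 + 7^6 = 117264.
N = 117264/6 = 19544.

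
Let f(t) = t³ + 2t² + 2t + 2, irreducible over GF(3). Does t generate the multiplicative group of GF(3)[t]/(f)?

No

|GF(3^3)^×| = 3^3 − 1 = 26. Prime factorization: 26 = 2·13.
f is primitive ⇔ t has order 26 in GF(3)[t]/(f), i.e. t^(26/q) ≠ 1 for each prime q | 26.
t^(13) mod f = 1
t^(2) mod f = t².
Since t^(13) = 1, the order of t divides 13 < 26; not primitive.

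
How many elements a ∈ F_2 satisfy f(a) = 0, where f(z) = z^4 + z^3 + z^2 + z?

2

Evaluate at each of the 2 elements of F_2:
f(0) = 0 → root; f(1) = 0 → root.
Roots: {0, 1}.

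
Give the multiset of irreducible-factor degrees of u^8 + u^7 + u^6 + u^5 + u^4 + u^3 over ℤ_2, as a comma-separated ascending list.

Write g(u) = u^8 + u^7 + u^6 + u^5 + u^4 + u^3.
Roots in ℤ_2: g(0) = 0 → root; g(1) = 0 → root.
Linear factors from roots: (u), (u + 1).
Complete factorization: g(u) = (u + 1)·(u)^3·(u^2 + u + 1)^2.
Factor degrees with multiplicity: 1 + 1 + 1 + 1 + 2 + 2 = 8.

1, 1, 1, 1, 2, 2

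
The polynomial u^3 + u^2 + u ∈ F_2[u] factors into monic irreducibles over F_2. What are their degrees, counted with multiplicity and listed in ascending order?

1, 2

Write g(u) = u^3 + u^2 + u.
Roots in F_2: g(0) = 0 → root; g(1) = 1.
Linear factors from roots: (u).
Complete factorization: g(u) = (u)·(u^2 + u + 1).
Factor degrees with multiplicity: 1 + 2 = 3.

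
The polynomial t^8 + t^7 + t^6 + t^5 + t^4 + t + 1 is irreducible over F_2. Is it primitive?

No

Write f(t) = t^8 + t^7 + t^6 + t^5 + t^4 + t + 1.
|GF(2^8)^×| = 2^8 − 1 = 255. Prime factorization: 255 = 3·5·17.
f is primitive ⇔ t has order 255 in GF(2)[t]/(f), i.e. t^(255/q) ≠ 1 for each prime q | 255.
t^(85) mod f = t^6 + t^5 + t^4.
t^(51) mod f = 1
t^(15) mod f = t^7 + t^4 + t^3 + 1.
Since t^(51) = 1, the order of t divides 51 < 255; not primitive.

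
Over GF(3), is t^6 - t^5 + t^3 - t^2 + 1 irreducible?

Write m(t) = t^6 - t^5 + t^3 - t^2 + 1.
Check for roots in GF(3): m(0) = 1; m(1) = 1; m(2) = 1.
No roots, so no linear factors.
Monic irreducibles of degree 2 over GF(3): t^2 + 1, t^2 + t - 1, t^2 - t - 1.
None of them divide m (all give nonzero remainder).
Degree-3 irreducible divisors: test the 8 monic irreducibles of degree 3 over GF(3).
None of them divide m (all give nonzero remainder).
No irreducible factor of degree ≤ 3 exists, so m is irreducible over GF(3).

Yes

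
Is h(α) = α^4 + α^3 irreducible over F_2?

No

Check for roots in F_2: h(0) = 0 → root; h(1) = 0 → root.
h(0) = 0, so (α) divides h(α); h is reducible.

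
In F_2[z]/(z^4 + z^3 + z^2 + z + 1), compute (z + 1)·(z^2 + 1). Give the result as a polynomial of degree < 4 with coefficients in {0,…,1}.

z^3 + z^2 + z + 1

Multiply in F_2[z]: (z + 1)·(z^2 + 1) = z^3 + z^2 + z + 1.
Reduced: z^3 + z^2 + z + 1.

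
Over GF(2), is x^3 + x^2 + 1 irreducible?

Write f(x) = x^3 + x^2 + 1.
Check for roots in GF(2): f(0) = 1; f(1) = 1.
No roots. A degree-3 polynomial over a field with no linear factor is irreducible.

Yes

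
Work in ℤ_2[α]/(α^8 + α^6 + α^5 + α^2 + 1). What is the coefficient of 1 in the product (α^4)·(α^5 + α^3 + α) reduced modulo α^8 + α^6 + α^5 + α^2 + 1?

Multiply in ℤ_2[α]: (α^4)·(α^5 + α^3 + α) = α^9 + α^7 + α^5.
Reduce using α^8 ≡ α^6 + α^5 + α^2 + 1 (mod α^8 + α^6 + α^5 + α^2 + 1).
Reduced: α^6 + α^5 + α^3 + α.

0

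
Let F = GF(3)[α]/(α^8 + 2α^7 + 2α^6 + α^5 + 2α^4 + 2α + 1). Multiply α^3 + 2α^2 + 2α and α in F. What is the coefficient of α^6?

Multiply in GF(3)[α]: (α^3 + 2α^2 + 2α)·(α) = α^4 + 2α^3 + 2α^2.
Reduced: α^4 + 2α^3 + 2α^2.

0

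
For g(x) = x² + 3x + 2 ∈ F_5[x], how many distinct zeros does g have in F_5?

2

Evaluate at each of the 5 elements of F_5:
g(0) = 2; g(1) = 1; g(2) = 2; g(3) = 0 → root; g(4) = 0 → root.
Roots: {3, 4}.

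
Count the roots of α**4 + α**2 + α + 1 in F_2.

Write P(α) = α**4 + α**2 + α + 1.
Evaluate at each of the 2 elements of F_2:
P(0) = 1; P(1) = 0 → root.
Roots: {1}.

1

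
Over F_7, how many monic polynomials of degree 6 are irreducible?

The number of monic irreducibles of degree 6 over GF(7) is (1/6)·Σ_{d∣6} μ(6/d) 7^d.
Divisors of 6: 1, 2, 3, 6; μ(6/d) for each: 1, -1, -1, 1.
Σ = 7^1 − 7^2 − 7^3 + 7^6 = 117264.
N = 117264/6 = 19544.

19544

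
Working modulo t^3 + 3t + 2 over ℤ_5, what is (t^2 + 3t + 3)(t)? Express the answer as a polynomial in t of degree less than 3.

3t^2 + 3

Multiply in ℤ_5[t]: (t^2 + 3t + 3)·(t) = t^3 + 3t^2 + 3t.
Reduce using t^3 ≡ 2t + 3 (mod t^3 + 3t + 2).
Reduced: 3t^2 + 3.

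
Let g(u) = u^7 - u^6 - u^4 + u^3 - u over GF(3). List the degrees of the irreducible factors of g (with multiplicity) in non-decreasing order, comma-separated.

1, 1, 2, 3

Roots in GF(3): g(0) = 0 → root; g(1) = 2; g(2) = 0 → root.
Linear factors from roots: (u), (u + 1).
Complete factorization: g(u) = (u)·(u + 1)·(u^2 + 1)·(u^3 + u^2 + u - 1).
Factor degrees with multiplicity: 1 + 1 + 2 + 3 = 7.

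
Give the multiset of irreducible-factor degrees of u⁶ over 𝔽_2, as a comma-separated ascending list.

Write h(u) = u⁶.
Roots in 𝔽_2: h(0) = 0 → root; h(1) = 1.
Linear factors from roots: (u).
Complete factorization: h(u) = (u)^6.
Factor degrees with multiplicity: 1 + 1 + 1 + 1 + 1 + 1 = 6.

1, 1, 1, 1, 1, 1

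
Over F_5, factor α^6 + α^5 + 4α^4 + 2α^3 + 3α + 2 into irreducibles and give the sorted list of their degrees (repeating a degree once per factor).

Write g(α) = α^6 + α^5 + 4α^4 + 2α^3 + 3α + 2.
Roots in F_5: g(0) = 2; g(1) = 3; g(2) = 4; g(3) = 1; g(4) = 1.
Complete factorization: g(α) = (α^6 + α^5 + 4α^4 + 2α^3 + 3α + 2).
Factor degrees with multiplicity: 6 = 6.

6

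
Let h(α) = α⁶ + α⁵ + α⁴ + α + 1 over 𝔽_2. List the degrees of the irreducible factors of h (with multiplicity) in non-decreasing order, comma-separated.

Roots in 𝔽_2: h(0) = 1; h(1) = 1.
Complete factorization: h(α) = (α⁶ + α⁵ + α⁴ + α + 1).
Factor degrees with multiplicity: 6 = 6.

6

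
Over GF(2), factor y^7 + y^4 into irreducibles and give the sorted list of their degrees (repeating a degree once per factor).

Write f(y) = y^7 + y^4.
Roots in GF(2): f(0) = 0 → root; f(1) = 0 → root.
Linear factors from roots: (y), (y + 1).
Complete factorization: f(y) = (y + 1)·(y)^4·(y^2 + y + 1).
Factor degrees with multiplicity: 1 + 1 + 1 + 1 + 1 + 2 = 7.

1, 1, 1, 1, 1, 2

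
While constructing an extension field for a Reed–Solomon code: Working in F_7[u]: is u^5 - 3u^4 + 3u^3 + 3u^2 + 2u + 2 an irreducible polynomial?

Write P(u) = u^5 - 3u^4 + 3u^3 + 3u^2 + 2u + 2.
Check for roots in F_7: P(0) = 2; P(1) = 1; P(2) = 5; P(3) = 4; P(4) = 2; P(5) = 4; P(6) = 3.
No roots, so no linear factors.
Degree-2 irreducible divisors: test the 21 monic irreducibles of degree 2 over GF(7).
None of them divide P (all give nonzero remainder).
No irreducible factor of degree ≤ 2 exists, so P is irreducible over GF(7).

Yes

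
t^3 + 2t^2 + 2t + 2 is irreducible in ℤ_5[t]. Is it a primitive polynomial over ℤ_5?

Yes

Write f(t) = t^3 + 2t^2 + 2t + 2.
|GF(5^3)^×| = 5^3 − 1 = 124. Prime factorization: 124 = 2^2·31.
f is primitive ⇔ t has order 124 in GF(5)[t]/(f), i.e. t^(124/q) ≠ 1 for each prime q | 124.
t^(62) mod f = 4.
t^(4) mod f = 2t^2 + 2t + 4.
None equal 1, so t has full order 124; f is primitive.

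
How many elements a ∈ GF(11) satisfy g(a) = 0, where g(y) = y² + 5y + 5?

Evaluate at each of the 11 elements of GF(11):
g(0) = 5; g(1) = 0 → root; g(2) = 8; g(3) = 7; g(4) = 8; g(5) = 0 → root; g(6) = 5; g(7) = 1; g(8) = 10; g(9) = 10; g(10) = 1.
Roots: {1, 5}.

2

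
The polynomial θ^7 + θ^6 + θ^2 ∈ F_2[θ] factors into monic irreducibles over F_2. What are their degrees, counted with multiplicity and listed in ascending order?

1, 1, 2, 3

Write g(θ) = θ^7 + θ^6 + θ^2.
Roots in F_2: g(0) = 0 → root; g(1) = 1.
Linear factors from roots: (θ).
Complete factorization: g(θ) = (θ)^2·(θ^2 + θ + 1)·(θ^3 + θ + 1).
Factor degrees with multiplicity: 1 + 1 + 2 + 3 = 7.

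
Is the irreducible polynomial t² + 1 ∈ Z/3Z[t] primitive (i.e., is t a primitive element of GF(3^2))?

No

Write f(t) = t² + 1.
|GF(3^2)^×| = 3^2 − 1 = 8. Prime factorization: 8 = 2^3.
f is primitive ⇔ t has order 8 in GF(3)[t]/(f), i.e. t^(8/q) ≠ 1 for each prime q | 8.
t^(4) mod f = 1
Since t^(4) = 1, the order of t divides 4 < 8; not primitive.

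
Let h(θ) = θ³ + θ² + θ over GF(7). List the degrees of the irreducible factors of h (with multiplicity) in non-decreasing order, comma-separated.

Linear factors from roots: (θ), (θ + 5), (θ + 3).
Complete factorization: h(θ) = (θ)·(θ + 3)·(θ + 5).
Factor degrees with multiplicity: 1 + 1 + 1 = 3.

1, 1, 1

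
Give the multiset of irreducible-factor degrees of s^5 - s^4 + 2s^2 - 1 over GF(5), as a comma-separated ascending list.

Write g(s) = s^5 - s^4 + 2s^2 - 1.
Roots in GF(5): g(0) = 4; g(1) = 1; g(2) = 3; g(3) = 4; g(4) = 4.
Complete factorization: g(s) = (s^5 - s^4 + 2s^2 - 1).
Factor degrees with multiplicity: 5 = 5.

5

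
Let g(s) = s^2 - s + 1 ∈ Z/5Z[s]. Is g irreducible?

Yes

Check for roots in Z/5Z: g(0) = 1; g(1) = 1; g(2) = 3; g(3) = 2; g(4) = 3.
No roots. A degree-2 polynomial over a field with no linear factor is irreducible.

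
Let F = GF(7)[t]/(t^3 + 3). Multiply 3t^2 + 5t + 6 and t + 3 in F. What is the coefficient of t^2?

0

Multiply in GF(7)[t]: (3t^2 + 5t + 6)·(t + 3) = 3t^3 + 4.
Reduce using t^3 ≡ 4 (mod t^3 + 3).
Reduced: 2.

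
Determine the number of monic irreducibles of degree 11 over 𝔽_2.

x^(2^11) − x is the product of all monic irreducibles of degree dividing 11; Möbius inversion gives N = (1/11) Σ μ(11/d)·2^d.
Divisors of 11: 1, 11; μ(11/d) for each: -1, 1.
Σ = − 2^1 + 2^11 = 2046.
N = 2046/11 = 186.

186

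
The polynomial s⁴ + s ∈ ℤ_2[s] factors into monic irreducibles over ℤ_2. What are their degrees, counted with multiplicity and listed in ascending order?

1, 1, 2

Write h(s) = s⁴ + s.
Roots in ℤ_2: h(0) = 0 → root; h(1) = 0 → root.
Linear factors from roots: (s), (s + 1).
Complete factorization: h(s) = (s)·(s + 1)·(s² + s + 1).
Factor degrees with multiplicity: 1 + 1 + 2 = 4.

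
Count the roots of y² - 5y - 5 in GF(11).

2

Write P(y) = y² - 5y - 5.
Evaluate at each of the 11 elements of GF(11):
P(0) = 6; P(1) = 2; P(2) = 0 → root; P(3) = 0 → root; P(4) = 2; P(5) = 6; P(6) = 1; P(7) = 9; P(8) = 8; P(9) = 9; P(10) = 1.
Roots: {2, 3}.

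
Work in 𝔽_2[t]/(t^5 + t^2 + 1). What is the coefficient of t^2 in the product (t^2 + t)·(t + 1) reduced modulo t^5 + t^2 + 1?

0

Multiply in 𝔽_2[t]: (t^2 + t)·(t + 1) = t^3 + t.
Reduced: t^3 + t.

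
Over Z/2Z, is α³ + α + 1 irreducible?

Yes

Write f(α) = α³ + α + 1.
Check for roots in Z/2Z: f(0) = 1; f(1) = 1.
No roots. A degree-3 polynomial over a field with no linear factor is irreducible.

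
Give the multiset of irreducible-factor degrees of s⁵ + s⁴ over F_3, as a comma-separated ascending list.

Write h(s) = s⁵ + s⁴.
Roots in F_3: h(0) = 0 → root; h(1) = 2; h(2) = 0 → root.
Linear factors from roots: (s), (s + 1).
Complete factorization: h(s) = (s + 1)·(s)^4.
Factor degrees with multiplicity: 1 + 1 + 1 + 1 + 1 = 5.

1, 1, 1, 1, 1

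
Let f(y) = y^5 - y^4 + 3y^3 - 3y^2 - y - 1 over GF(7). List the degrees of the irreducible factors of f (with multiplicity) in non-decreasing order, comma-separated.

Complete factorization: f(y) = (y^2 + 2y + 2)·(y^3 - 3y^2 + 3).
Factor degrees with multiplicity: 2 + 3 = 5.

2, 3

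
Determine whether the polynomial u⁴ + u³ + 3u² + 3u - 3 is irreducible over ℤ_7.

Write m(u) = u⁴ + u³ + 3u² + 3u - 3.
Check for roots in ℤ_7: m(0) = 4; m(1) = 5; m(2) = 4; m(3) = 1; m(4) = 6; m(5) = 4; m(6) = 4.
No roots, so no linear factors.
Degree-2 irreducible divisors: test the 21 monic irreducibles of degree 2 over GF(7).
None of them divide m (all give nonzero remainder).
No irreducible factor of degree ≤ 2 exists, so m is irreducible over GF(7).

Yes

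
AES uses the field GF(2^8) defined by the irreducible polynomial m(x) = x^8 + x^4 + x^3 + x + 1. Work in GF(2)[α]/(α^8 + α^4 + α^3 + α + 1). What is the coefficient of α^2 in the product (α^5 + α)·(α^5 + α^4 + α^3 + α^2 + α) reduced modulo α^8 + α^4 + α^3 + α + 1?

1

Multiply in GF(2)[α]: (α^5 + α)·(α^5 + α^4 + α^3 + α^2 + α) = α^10 + α^9 + α^8 + α^7 + α^5 + α^4 + α^3 + α^2.
Reduce using α^8 ≡ α^4 + α^3 + α + 1 (mod α^8 + α^4 + α^3 + α + 1).
Reduced: α^7 + α^6 + α^5 + α^4 + α^3 + α^2 + 1.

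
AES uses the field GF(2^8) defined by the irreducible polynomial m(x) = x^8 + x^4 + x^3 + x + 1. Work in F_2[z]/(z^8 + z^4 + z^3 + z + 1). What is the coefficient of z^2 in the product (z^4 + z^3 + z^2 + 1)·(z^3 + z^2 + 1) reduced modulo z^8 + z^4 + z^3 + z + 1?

Multiply in F_2[z]: (z^4 + z^3 + z^2 + 1)·(z^3 + z^2 + 1) = z^7 + 1.
Reduced: z^7 + 1.

0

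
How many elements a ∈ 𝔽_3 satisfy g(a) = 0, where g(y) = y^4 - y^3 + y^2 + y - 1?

Evaluate at each of the 3 elements of 𝔽_3:
g(0) = 2; g(1) = 1; g(2) = 1.
No element is a root.

0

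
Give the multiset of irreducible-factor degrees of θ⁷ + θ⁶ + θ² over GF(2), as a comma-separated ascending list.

1, 1, 2, 3

Write h(θ) = θ⁷ + θ⁶ + θ².
Roots in GF(2): h(0) = 0 → root; h(1) = 1.
Linear factors from roots: (θ).
Complete factorization: h(θ) = (θ)^2·(θ² + θ + 1)·(θ³ + θ + 1).
Factor degrees with multiplicity: 1 + 1 + 2 + 3 = 7.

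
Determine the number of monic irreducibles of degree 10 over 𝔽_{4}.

104754

x^(4^10) − x is the product of all monic irreducibles of degree dividing 10; Möbius inversion gives N = (1/10) Σ μ(10/d)·4^d.
Divisors of 10: 1, 2, 5, 10; μ(10/d) for each: 1, -1, -1, 1.
Σ = 4^1 − 4^2 − 4^5 + 4^10 = 1047540.
N = 1047540/10 = 104754.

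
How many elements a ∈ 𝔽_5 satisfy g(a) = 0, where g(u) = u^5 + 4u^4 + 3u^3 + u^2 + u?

4

Evaluate at each of the 5 elements of 𝔽_5:
g(0) = 0 → root; g(1) = 0 → root; g(2) = 1; g(3) = 0 → root; g(4) = 0 → root.
Roots: {0, 1, 3, 4}.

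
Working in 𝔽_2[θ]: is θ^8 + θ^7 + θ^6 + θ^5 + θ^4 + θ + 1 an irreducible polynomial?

Yes

Write f(θ) = θ^8 + θ^7 + θ^6 + θ^5 + θ^4 + θ + 1.
Check for roots in 𝔽_2: f(0) = 1; f(1) = 1.
No roots, so no linear factors.
Monic irreducibles of degree 2 over GF(2): θ^2 + θ + 1.
None of them divide f (all give nonzero remainder).
Monic irreducibles of degree 3 over GF(2): θ^3 + θ + 1, θ^3 + θ^2 + 1.
None of them divide f (all give nonzero remainder).
Monic irreducibles of degree 4 over GF(2): θ^4 + θ + 1, θ^4 + θ^3 + 1, θ^4 + θ^3 + θ^2 + θ + 1.
None of them divide f (all give nonzero remainder).
No irreducible factor of degree ≤ 4 exists, so f is irreducible over GF(2).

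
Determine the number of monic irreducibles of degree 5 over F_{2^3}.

6552

By the necklace-counting formula, N_8(5) = (1/5) Σ_{d|5} μ(5/d)·8^d.
Divisors of 5: 1, 5; μ(5/d) for each: -1, 1.
Σ = − 8^1 + 8^5 = 32760.
N = 32760/5 = 6552.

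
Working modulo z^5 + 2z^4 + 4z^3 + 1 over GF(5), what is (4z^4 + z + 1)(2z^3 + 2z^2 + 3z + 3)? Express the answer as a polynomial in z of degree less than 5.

4z^4 + 2z^2 + 4z + 2

Multiply in GF(5)[z]: (4z^4 + z + 1)·(2z^3 + 2z^2 + 3z + 3) = 3z^7 + 3z^6 + 2z^5 + 4z^4 + 4z^3 + z + 3.
Reduce using z^5 ≡ 3z^4 + z^3 + 4 (mod z^5 + 2z^4 + 4z^3 + 1).
Reduced: 4z^4 + 2z^2 + 4z + 2.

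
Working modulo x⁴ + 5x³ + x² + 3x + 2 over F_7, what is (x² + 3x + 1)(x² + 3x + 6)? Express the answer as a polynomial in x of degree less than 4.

x^3 + x^2 + 4x + 4

Multiply in F_7[x]: (x² + 3x + 1)·(x² + 3x + 6) = x⁴ + 6x³ + 2x² + 6.
Reduce using x⁴ ≡ 2x³ + 6x² + 4x + 5 (mod x⁴ + 5x³ + x² + 3x + 2).
Reduced: x³ + x² + 4x + 4.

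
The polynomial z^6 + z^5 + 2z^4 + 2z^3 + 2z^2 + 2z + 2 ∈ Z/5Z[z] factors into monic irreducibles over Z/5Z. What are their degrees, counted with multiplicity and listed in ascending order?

Write h(z) = z^6 + z^5 + 2z^4 + 2z^3 + 2z^2 + 2z + 2.
Roots in Z/5Z: h(0) = 2; h(1) = 2; h(2) = 3; h(3) = 4; h(4) = 2.
Complete factorization: h(z) = (z^6 + z^5 + 2z^4 + 2z^3 + 2z^2 + 2z + 2).
Factor degrees with multiplicity: 6 = 6.

6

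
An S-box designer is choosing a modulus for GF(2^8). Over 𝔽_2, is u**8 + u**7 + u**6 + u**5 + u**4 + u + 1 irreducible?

Yes

Write m(u) = u**8 + u**7 + u**6 + u**5 + u**4 + u + 1.
Check for roots in 𝔽_2: m(0) = 1; m(1) = 1.
No roots, so no linear factors.
Monic irreducibles of degree 2 over GF(2): u**2 + u + 1.
None of them divide m (all give nonzero remainder).
Monic irreducibles of degree 3 over GF(2): u**3 + u + 1, u**3 + u**2 + 1.
None of them divide m (all give nonzero remainder).
Monic irreducibles of degree 4 over GF(2): u**4 + u + 1, u**4 + u**3 + 1, u**4 + u**3 + u**2 + u + 1.
None of them divide m (all give nonzero remainder).
No irreducible factor of degree ≤ 4 exists, so m is irreducible over GF(2).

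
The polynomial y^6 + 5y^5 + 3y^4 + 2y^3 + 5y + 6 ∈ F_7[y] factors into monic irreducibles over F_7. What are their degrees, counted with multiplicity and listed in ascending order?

Write h(y) = y^6 + 5y^5 + 3y^4 + 2y^3 + 5y + 6.
Complete factorization: h(y) = (y^6 + 5y^5 + 3y^4 + 2y^3 + 5y + 6).
Factor degrees with multiplicity: 6 = 6.

6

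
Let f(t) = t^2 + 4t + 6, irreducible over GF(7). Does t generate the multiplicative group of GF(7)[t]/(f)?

|GF(7^2)^×| = 7^2 − 1 = 48. Prime factorization: 48 = 2^4·3.
f is primitive ⇔ t has order 48 in GF(7)[t]/(f), i.e. t^(48/q) ≠ 1 for each prime q | 48.
t^(24) mod f = 6.
t^(16) mod f = 1
Since t^(16) = 1, the order of t divides 16 < 48; not primitive.

No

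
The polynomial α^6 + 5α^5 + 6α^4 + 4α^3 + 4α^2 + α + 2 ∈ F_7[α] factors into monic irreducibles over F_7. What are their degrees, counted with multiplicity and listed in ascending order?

Write g(α) = α^6 + 5α^5 + 6α^4 + 4α^3 + 4α^2 + α + 2.
Complete factorization: g(α) = (α^6 + 5α^5 + 6α^4 + 4α^3 + 4α^2 + α + 2).
Factor degrees with multiplicity: 6 = 6.

6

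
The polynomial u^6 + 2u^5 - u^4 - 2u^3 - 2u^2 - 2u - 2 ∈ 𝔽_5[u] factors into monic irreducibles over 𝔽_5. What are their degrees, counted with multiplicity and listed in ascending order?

2, 2, 2

Write h(u) = u^6 + 2u^5 - u^4 - 2u^3 - 2u^2 - 2u - 2.
Roots in 𝔽_5: h(0) = 3; h(1) = 4; h(2) = 2; h(3) = 4; h(4) = 3.
Complete factorization: h(u) = (u^2 + 2)·(u^2 - 2u - 1)·(u^2 - u + 1).
Factor degrees with multiplicity: 2 + 2 + 2 = 6.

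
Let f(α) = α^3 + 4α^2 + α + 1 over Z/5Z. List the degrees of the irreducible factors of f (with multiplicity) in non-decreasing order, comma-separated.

Roots in Z/5Z: f(0) = 1; f(1) = 2; f(2) = 2; f(3) = 2; f(4) = 3.
Complete factorization: f(α) = (α^3 + 4α^2 + α + 1).
Factor degrees with multiplicity: 3 = 3.

3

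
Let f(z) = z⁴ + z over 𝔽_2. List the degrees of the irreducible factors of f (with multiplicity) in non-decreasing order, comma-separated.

Roots in 𝔽_2: f(0) = 0 → root; f(1) = 0 → root.
Linear factors from roots: (z), (z + 1).
Complete factorization: f(z) = (z)·(z + 1)·(z² + z + 1).
Factor degrees with multiplicity: 1 + 1 + 2 = 4.

1, 1, 2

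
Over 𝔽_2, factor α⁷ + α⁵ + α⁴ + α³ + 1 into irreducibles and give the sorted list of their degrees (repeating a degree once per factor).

Write g(α) = α⁷ + α⁵ + α⁴ + α³ + 1.
Roots in 𝔽_2: g(0) = 1; g(1) = 1.
Complete factorization: g(α) = (α⁷ + α⁵ + α⁴ + α³ + 1).
Factor degrees with multiplicity: 7 = 7.

7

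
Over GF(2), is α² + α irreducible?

Write g(α) = α² + α.
Check for roots in GF(2): g(0) = 0 → root; g(1) = 0 → root.
g(0) = 0, so (α) divides g(α); g is reducible.

No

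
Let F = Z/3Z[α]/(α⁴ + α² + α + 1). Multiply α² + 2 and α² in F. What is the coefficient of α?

2

Multiply in Z/3Z[α]: (α² + 2)·(α²) = α⁴ + 2α².
Reduce using α⁴ ≡ 2α² + 2α + 2 (mod α⁴ + α² + α + 1).
Reduced: α² + 2α + 2.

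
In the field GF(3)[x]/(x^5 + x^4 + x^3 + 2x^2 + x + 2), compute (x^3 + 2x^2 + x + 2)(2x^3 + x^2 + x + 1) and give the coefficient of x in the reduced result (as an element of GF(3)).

Multiply in GF(3)[x]: (x^3 + 2x^2 + x + 2)·(2x^3 + x^2 + x + 1) = 2x^6 + 2x^5 + 2x^4 + 2x^3 + 2x^2 + 2.
Reduce using x^5 ≡ 2x^4 + 2x^3 + x^2 + 2x + 1 (mod x^5 + x^4 + x^3 + 2x^2 + x + 2).
Reduced: x^3 + 2x + 2.

2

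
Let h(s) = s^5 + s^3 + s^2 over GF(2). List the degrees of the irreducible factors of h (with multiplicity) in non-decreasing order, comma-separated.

1, 1, 3

Roots in GF(2): h(0) = 0 → root; h(1) = 1.
Linear factors from roots: (s).
Complete factorization: h(s) = (s)^2·(s^3 + s + 1).
Factor degrees with multiplicity: 1 + 1 + 3 = 5.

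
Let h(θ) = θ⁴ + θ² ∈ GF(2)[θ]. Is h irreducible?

No

Check for roots in GF(2): h(0) = 0 → root; h(1) = 0 → root.
h(0) = 0, so (θ) divides h(θ); h is reducible.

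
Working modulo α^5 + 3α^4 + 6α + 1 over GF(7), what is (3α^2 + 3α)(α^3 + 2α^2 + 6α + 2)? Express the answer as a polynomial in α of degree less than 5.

Multiply in GF(7)[α]: (3α^2 + 3α)·(α^3 + 2α^2 + 6α + 2) = 3α^5 + 2α^4 + 3α^3 + 3α^2 + 6α.
Reduce using α^5 ≡ 4α^4 + α + 6 (mod α^5 + 3α^4 + 6α + 1).
Reduced: 3α^3 + 3α^2 + 2α + 4.

3α^3 + 3α^2 + 2α + 4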